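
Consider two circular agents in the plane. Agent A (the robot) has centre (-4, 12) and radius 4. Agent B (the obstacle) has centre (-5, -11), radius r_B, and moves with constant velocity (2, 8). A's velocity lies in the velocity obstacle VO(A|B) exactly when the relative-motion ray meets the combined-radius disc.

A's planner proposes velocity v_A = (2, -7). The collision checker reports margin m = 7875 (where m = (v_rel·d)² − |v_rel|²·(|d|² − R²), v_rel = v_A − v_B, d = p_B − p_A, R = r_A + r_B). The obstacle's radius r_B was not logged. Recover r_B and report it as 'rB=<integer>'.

m = 7875
d = (-1, -23);  v_rel = (0, -15),  |v_rel|² = 225
v_rel×d = (0)·(-23) − (-15)·(-1) = -15
since m = R²·225 − (-15)²:  R² = (225 + 7875) / 225 = 36
R = √36 = 6  ⇒  r_B = 6 − 4 = 2

rB=2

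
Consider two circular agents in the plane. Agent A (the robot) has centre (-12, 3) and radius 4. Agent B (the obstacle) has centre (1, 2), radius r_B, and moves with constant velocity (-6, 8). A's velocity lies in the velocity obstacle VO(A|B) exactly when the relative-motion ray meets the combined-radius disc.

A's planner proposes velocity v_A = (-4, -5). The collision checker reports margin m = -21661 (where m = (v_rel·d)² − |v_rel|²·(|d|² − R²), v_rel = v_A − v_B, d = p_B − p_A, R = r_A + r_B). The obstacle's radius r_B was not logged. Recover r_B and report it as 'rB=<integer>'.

m = -21661
d = (13, -1);  v_rel = (2, -13),  |v_rel|² = 173
v_rel×d = (2)·(-1) − (-13)·(13) = 167
since m = R²·173 − 167²:  R² = (27889 + -21661) / 173 = 36
R = √36 = 6  ⇒  r_B = 6 − 4 = 2

rB=2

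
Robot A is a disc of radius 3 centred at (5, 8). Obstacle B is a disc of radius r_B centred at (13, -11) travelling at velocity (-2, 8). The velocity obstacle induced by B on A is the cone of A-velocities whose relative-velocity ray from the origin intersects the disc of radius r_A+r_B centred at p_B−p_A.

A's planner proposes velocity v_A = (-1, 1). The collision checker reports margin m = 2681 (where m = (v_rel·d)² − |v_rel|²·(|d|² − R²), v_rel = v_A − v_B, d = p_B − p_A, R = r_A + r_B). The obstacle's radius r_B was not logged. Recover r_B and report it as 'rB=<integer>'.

m = 2681
d = (8, -19);  v_rel = (1, -7),  |v_rel|² = 50
v_rel×d = (1)·(-19) − (-7)·(8) = 37
since m = R²·50 − 37²:  R² = (1369 + 2681) / 50 = 81
R = √81 = 9  ⇒  r_B = 9 − 3 = 6

rB=6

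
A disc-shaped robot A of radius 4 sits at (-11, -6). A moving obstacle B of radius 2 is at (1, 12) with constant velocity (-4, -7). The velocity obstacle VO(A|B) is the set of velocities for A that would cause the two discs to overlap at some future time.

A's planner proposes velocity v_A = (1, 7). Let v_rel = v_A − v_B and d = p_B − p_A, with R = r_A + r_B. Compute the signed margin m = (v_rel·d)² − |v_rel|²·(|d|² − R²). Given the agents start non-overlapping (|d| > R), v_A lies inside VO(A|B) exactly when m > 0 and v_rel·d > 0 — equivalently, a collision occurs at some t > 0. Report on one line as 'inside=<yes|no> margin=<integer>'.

d = (12, 18),  |d|² = 468;  R = 4+2 = 6,  c = 468−6² = 432
v_rel = (5, 14),  |v_rel|² = 221;  v_rel·d = (5)·(12) + (14)·(18) = 312
221·t² − 624·t + 432 = 0  ⇒  m = 312² − 221·432 = 1872
m = 1872 > 0,  v_rel·d = 312 > 0  ⇒  inside

inside=yes margin=1872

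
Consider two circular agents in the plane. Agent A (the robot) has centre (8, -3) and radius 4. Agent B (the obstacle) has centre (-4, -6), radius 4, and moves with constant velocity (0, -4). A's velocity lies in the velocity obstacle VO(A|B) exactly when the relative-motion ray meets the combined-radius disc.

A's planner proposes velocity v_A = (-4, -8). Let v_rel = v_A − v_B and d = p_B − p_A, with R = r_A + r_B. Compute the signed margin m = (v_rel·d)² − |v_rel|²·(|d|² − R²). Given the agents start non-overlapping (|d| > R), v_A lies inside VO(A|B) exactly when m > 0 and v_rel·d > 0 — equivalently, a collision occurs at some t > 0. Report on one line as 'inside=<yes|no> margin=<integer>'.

d = (-12, -3),  |d|² = 153;  R = 4+4 = 8,  c = 153−8² = 89
v_rel = (-4, -4),  |v_rel|² = 32;  v_rel·d = (-4)·(-12) + (-4)·(-3) = 60
32·t² − 120·t + 89 = 0  ⇒  m = 60² − 32·89 = 752
m = 752 > 0,  v_rel·d = 60 > 0  ⇒  inside

inside=yes margin=752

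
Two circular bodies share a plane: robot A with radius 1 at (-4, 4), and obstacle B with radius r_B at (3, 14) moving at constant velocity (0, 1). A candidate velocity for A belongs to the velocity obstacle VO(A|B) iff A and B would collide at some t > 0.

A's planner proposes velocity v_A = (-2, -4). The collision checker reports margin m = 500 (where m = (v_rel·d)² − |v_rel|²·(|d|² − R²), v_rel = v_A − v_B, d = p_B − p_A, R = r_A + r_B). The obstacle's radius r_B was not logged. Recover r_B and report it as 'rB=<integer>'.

m = 500
d = (7, 10);  v_rel = (-2, -5),  |v_rel|² = 29
v_rel×d = (-2)·(10) − (-5)·(7) = 15
since m = R²·29 − 15²:  R² = (225 + 500) / 29 = 25
R = √25 = 5  ⇒  r_B = 5 − 1 = 4

rB=4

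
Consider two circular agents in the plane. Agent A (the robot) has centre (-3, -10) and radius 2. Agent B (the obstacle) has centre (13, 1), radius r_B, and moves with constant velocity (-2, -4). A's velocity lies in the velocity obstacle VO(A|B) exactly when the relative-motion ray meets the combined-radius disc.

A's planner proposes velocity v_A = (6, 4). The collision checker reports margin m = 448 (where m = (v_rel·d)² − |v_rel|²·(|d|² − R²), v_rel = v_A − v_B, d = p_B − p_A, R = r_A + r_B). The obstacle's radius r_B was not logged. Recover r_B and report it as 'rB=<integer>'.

m = 448
d = (16, 11);  v_rel = (8, 8),  |v_rel|² = 128
v_rel×d = (8)·(11) − (8)·(16) = -40
since m = R²·128 − (-40)²:  R² = (1600 + 448) / 128 = 16
R = √16 = 4  ⇒  r_B = 4 − 2 = 2

rB=2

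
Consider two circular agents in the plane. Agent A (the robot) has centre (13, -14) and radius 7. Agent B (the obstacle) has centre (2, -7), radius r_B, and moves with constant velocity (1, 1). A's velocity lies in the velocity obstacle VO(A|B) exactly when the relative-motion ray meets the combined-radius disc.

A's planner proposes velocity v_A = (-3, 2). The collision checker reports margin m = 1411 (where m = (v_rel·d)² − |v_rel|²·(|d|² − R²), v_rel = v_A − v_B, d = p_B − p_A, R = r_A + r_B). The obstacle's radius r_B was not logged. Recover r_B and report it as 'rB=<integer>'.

m = 1411
d = (-11, 7);  v_rel = (-4, 1),  |v_rel|² = 17
v_rel×d = (-4)·(7) − (1)·(-11) = -17
since m = R²·17 − (-17)²:  R² = (289 + 1411) / 17 = 100
R = √100 = 10  ⇒  r_B = 10 − 7 = 3

rB=3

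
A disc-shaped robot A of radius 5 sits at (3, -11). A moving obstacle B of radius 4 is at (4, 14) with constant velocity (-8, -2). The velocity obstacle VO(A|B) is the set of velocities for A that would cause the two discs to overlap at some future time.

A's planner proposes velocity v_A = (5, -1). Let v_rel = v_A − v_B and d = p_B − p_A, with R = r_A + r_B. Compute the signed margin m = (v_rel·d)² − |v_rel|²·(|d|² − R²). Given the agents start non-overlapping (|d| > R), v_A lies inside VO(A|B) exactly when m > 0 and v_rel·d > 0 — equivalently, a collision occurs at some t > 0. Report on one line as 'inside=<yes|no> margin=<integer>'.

d = (1, 25),  |d|² = 626;  R = 5+4 = 9,  c = 626−9² = 545
v_rel = (13, 1),  |v_rel|² = 170;  v_rel·d = (13)·(1) + (1)·(25) = 38
170·t² − 76·t + 545 = 0  ⇒  m = 38² − 170·545 = -91206
m = -91206 < 0,  v_rel·d = 38 > 0  ⇒  outside

inside=no margin=-91206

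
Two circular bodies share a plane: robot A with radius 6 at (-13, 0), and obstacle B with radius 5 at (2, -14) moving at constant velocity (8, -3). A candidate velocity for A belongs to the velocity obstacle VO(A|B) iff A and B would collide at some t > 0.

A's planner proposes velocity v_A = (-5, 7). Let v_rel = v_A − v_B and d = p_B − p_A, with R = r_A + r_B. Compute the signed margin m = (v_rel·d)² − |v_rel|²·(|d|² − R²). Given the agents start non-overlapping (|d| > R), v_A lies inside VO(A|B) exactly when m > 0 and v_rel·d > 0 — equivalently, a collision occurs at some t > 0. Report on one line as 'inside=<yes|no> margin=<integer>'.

d = (15, -14),  |d|² = 421;  R = 6+5 = 11,  c = 421−11² = 300
v_rel = (-13, 10),  |v_rel|² = 269;  v_rel·d = (-13)·(15) + (10)·(-14) = -335
269·t² + 670·t + 300 = 0  ⇒  m = (-335)² − 269·300 = 31525
m = 31525 > 0,  v_rel·d = -335 < 0  ⇒  outside

inside=no margin=31525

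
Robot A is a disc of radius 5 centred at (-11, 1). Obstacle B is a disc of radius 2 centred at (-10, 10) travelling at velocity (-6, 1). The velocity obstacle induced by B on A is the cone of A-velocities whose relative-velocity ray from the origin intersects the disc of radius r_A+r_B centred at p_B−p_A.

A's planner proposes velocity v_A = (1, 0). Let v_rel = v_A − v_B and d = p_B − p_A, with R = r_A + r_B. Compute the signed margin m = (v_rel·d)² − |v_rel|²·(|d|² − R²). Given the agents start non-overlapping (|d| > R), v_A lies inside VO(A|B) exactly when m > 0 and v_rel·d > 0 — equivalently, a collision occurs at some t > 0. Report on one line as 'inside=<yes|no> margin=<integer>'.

d = (1, 9),  |d|² = 82;  R = 5+2 = 7,  c = 82−7² = 33
v_rel = (7, -1),  |v_rel|² = 50;  v_rel·d = (7)·(1) + (-1)·(9) = -2
50·t² + 4·t + 33 = 0  ⇒  m = (-2)² − 50·33 = -1646
m = -1646 < 0,  v_rel·d = -2 < 0  ⇒  outside

inside=no margin=-1646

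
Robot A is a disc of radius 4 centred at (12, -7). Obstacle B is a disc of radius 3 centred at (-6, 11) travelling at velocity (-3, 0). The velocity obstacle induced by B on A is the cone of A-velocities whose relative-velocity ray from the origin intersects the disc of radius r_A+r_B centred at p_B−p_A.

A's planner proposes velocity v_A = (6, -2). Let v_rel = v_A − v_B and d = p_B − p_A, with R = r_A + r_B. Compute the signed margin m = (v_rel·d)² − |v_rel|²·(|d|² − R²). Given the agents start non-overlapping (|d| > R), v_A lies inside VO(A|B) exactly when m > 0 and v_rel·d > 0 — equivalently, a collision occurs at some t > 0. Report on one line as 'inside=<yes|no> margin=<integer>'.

d = (-18, 18),  |d|² = 648;  R = 4+3 = 7,  c = 648−7² = 599
v_rel = (9, -2),  |v_rel|² = 85;  v_rel·d = (9)·(-18) + (-2)·(18) = -198
85·t² + 396·t + 599 = 0  ⇒  m = (-198)² − 85·599 = -11711
m = -11711 < 0,  v_rel·d = -198 < 0  ⇒  outside

inside=no margin=-11711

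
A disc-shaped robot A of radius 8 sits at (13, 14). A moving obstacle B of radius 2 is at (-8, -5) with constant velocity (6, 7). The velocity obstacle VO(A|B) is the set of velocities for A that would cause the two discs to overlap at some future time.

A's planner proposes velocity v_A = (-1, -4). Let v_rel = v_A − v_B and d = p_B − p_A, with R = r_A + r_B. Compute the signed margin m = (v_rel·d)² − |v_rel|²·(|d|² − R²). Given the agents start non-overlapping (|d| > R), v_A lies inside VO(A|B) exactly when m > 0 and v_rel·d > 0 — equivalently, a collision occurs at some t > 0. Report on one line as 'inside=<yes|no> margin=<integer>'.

d = (-21, -19),  |d|² = 802;  R = 8+2 = 10,  c = 802−10² = 702
v_rel = (-7, -11),  |v_rel|² = 170;  v_rel·d = (-7)·(-21) + (-11)·(-19) = 356
170·t² − 712·t + 702 = 0  ⇒  m = 356² − 170·702 = 7396
m = 7396 > 0,  v_rel·d = 356 > 0  ⇒  inside

inside=yes margin=7396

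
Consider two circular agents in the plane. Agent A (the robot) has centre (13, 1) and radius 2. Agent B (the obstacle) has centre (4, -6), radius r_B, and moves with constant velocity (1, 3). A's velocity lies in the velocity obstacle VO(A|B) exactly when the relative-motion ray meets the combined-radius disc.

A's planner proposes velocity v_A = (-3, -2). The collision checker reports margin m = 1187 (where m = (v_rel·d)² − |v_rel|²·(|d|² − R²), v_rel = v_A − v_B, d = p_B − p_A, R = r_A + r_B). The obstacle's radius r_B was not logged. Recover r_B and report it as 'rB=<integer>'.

m = 1187
d = (-9, -7);  v_rel = (-4, -5),  |v_rel|² = 41
v_rel×d = (-4)·(-7) − (-5)·(-9) = -17
since m = R²·41 − (-17)²:  R² = (289 + 1187) / 41 = 36
R = √36 = 6  ⇒  r_B = 6 − 2 = 4

rB=4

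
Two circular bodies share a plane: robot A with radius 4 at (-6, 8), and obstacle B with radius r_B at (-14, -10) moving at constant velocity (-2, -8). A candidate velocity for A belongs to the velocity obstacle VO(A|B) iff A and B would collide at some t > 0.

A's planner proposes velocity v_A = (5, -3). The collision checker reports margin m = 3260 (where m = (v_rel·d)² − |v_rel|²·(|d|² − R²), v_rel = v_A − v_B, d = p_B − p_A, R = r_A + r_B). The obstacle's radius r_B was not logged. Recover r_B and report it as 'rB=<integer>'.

m = 3260
d = (-8, -18);  v_rel = (7, 5),  |v_rel|² = 74
v_rel×d = (7)·(-18) − (5)·(-8) = -86
since m = R²·74 − (-86)²:  R² = (7396 + 3260) / 74 = 144
R = √144 = 12  ⇒  r_B = 12 − 4 = 8

rB=8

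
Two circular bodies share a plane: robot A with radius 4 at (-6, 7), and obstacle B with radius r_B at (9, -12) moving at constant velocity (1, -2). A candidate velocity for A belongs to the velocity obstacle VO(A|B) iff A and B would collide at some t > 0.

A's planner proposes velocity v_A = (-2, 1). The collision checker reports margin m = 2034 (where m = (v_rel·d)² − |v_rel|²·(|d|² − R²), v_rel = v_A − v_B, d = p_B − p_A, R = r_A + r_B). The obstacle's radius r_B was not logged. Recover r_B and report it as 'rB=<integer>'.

m = 2034
d = (15, -19);  v_rel = (-3, 3),  |v_rel|² = 18
v_rel×d = (-3)·(-19) − (3)·(15) = 12
since m = R²·18 − 12²:  R² = (144 + 2034) / 18 = 121
R = √121 = 11  ⇒  r_B = 11 − 4 = 7

rB=7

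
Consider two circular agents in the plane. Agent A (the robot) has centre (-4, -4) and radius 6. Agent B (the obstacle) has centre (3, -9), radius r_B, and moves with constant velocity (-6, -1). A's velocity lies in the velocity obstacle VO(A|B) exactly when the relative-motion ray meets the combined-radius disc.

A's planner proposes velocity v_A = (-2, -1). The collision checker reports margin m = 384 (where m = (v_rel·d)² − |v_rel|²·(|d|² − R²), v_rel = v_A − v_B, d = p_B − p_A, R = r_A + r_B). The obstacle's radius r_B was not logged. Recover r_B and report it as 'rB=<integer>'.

m = 384
d = (7, -5);  v_rel = (4, 0),  |v_rel|² = 16
v_rel×d = (4)·(-5) − (0)·(7) = -20
since m = R²·16 − (-20)²:  R² = (400 + 384) / 16 = 49
R = √49 = 7  ⇒  r_B = 7 − 6 = 1

rB=1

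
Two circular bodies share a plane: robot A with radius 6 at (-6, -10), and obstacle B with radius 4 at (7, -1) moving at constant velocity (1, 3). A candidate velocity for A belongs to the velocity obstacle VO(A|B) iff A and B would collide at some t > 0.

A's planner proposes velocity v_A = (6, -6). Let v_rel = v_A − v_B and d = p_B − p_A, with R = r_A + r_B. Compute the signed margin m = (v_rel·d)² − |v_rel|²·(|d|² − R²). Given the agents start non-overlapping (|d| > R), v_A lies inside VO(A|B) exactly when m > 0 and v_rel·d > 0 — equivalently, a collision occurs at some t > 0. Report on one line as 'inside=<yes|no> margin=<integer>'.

d = (13, 9),  |d|² = 250;  R = 6+4 = 10,  c = 250−10² = 150
v_rel = (5, -9),  |v_rel|² = 106;  v_rel·d = (5)·(13) + (-9)·(9) = -16
106·t² + 32·t + 150 = 0  ⇒  m = (-16)² − 106·150 = -15644
m = -15644 < 0,  v_rel·d = -16 < 0  ⇒  outside

inside=no margin=-15644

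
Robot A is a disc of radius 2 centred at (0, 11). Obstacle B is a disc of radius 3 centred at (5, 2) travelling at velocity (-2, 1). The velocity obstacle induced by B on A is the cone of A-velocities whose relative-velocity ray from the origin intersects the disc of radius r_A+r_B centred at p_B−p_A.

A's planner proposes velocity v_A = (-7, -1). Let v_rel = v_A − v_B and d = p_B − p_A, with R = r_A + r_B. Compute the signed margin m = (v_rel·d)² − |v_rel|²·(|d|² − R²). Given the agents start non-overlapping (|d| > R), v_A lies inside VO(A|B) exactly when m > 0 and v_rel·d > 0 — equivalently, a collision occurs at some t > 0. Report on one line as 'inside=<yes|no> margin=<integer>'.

d = (5, -9),  |d|² = 106;  R = 2+3 = 5,  c = 106−5² = 81
v_rel = (-5, -2),  |v_rel|² = 29;  v_rel·d = (-5)·(5) + (-2)·(-9) = -7
29·t² + 14·t + 81 = 0  ⇒  m = (-7)² − 29·81 = -2300
m = -2300 < 0,  v_rel·d = -7 < 0  ⇒  outside

inside=no margin=-2300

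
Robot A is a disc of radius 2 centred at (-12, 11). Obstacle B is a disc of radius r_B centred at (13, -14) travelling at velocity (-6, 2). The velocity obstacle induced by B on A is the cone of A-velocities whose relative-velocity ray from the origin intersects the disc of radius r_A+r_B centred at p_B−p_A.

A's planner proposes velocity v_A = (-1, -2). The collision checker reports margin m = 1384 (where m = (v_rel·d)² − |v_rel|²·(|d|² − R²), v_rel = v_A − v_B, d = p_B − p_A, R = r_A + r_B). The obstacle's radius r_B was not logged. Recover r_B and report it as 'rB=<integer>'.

m = 1384
d = (25, -25);  v_rel = (5, -4),  |v_rel|² = 41
v_rel×d = (5)·(-25) − (-4)·(25) = -25
since m = R²·41 − (-25)²:  R² = (625 + 1384) / 41 = 49
R = √49 = 7  ⇒  r_B = 7 − 2 = 5

rB=5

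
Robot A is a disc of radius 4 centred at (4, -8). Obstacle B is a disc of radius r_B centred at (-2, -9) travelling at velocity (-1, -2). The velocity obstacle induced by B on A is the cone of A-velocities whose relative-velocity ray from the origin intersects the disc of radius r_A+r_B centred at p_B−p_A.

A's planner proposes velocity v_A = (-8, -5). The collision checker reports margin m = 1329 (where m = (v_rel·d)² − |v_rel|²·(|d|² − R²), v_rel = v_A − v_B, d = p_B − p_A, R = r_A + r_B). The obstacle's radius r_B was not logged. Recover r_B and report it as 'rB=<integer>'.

m = 1329
d = (-6, -1);  v_rel = (-7, -3),  |v_rel|² = 58
v_rel×d = (-7)·(-1) − (-3)·(-6) = -11
since m = R²·58 − (-11)²:  R² = (121 + 1329) / 58 = 25
R = √25 = 5  ⇒  r_B = 5 − 4 = 1

rB=1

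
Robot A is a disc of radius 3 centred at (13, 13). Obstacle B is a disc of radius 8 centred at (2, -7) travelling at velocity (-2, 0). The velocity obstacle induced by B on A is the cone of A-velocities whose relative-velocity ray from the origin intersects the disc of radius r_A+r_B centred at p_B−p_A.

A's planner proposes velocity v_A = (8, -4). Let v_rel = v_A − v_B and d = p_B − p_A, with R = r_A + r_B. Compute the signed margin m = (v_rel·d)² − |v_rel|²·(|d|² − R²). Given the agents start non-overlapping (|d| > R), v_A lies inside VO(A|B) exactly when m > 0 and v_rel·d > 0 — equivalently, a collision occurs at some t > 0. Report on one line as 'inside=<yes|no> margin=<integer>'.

d = (-11, -20),  |d|² = 521;  R = 3+8 = 11,  c = 521−11² = 400
v_rel = (10, -4),  |v_rel|² = 116;  v_rel·d = (10)·(-11) + (-4)·(-20) = -30
116·t² + 60·t + 400 = 0  ⇒  m = (-30)² − 116·400 = -45500
m = -45500 < 0,  v_rel·d = -30 < 0  ⇒  outside

inside=no margin=-45500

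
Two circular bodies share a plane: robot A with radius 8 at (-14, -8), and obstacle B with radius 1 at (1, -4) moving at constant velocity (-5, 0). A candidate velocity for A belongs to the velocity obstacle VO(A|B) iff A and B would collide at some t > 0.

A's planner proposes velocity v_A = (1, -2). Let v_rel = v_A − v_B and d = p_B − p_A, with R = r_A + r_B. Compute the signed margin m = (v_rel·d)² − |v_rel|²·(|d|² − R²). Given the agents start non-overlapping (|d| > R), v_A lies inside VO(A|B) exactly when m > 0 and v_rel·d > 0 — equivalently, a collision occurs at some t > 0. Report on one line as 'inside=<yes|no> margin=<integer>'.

d = (15, 4),  |d|² = 241;  R = 8+1 = 9,  c = 241−9² = 160
v_rel = (6, -2),  |v_rel|² = 40;  v_rel·d = (6)·(15) + (-2)·(4) = 82
40·t² − 164·t + 160 = 0  ⇒  m = 82² − 40·160 = 324
m = 324 > 0,  v_rel·d = 82 > 0  ⇒  inside

inside=yes margin=324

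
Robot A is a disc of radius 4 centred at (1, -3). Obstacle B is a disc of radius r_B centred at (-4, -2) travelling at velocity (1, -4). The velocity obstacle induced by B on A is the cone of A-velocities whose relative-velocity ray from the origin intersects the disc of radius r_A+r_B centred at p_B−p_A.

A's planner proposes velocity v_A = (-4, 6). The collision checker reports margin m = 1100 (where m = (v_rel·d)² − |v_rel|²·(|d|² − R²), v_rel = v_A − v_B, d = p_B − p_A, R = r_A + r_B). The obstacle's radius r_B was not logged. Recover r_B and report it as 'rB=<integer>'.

m = 1100
d = (-5, 1);  v_rel = (-5, 10),  |v_rel|² = 125
v_rel×d = (-5)·(1) − (10)·(-5) = 45
since m = R²·125 − 45²:  R² = (2025 + 1100) / 125 = 25
R = √25 = 5  ⇒  r_B = 5 − 4 = 1

rB=1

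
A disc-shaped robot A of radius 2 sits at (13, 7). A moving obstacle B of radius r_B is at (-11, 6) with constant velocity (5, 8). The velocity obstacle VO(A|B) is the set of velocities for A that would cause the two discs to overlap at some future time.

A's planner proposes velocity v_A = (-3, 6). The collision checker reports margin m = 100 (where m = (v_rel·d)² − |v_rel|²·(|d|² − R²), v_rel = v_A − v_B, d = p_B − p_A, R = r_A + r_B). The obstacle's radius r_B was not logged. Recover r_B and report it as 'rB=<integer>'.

m = 100
d = (-24, -1);  v_rel = (-8, -2),  |v_rel|² = 68
v_rel×d = (-8)·(-1) − (-2)·(-24) = -40
since m = R²·68 − (-40)²:  R² = (1600 + 100) / 68 = 25
R = √25 = 5  ⇒  r_B = 5 − 2 = 3

rB=3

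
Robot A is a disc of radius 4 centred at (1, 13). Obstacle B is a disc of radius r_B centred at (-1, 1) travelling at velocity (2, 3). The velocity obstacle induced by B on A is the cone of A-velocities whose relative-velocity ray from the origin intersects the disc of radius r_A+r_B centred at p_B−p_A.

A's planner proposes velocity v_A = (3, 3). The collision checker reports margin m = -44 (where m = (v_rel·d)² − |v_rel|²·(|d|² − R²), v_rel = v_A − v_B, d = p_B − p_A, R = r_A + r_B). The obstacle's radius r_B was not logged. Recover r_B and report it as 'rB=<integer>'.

m = -44
d = (-2, -12);  v_rel = (1, 0),  |v_rel|² = 1
v_rel×d = (1)·(-12) − (0)·(-2) = -12
since m = R²·1 − (-12)²:  R² = (144 + -44) / 1 = 100
R = √100 = 10  ⇒  r_B = 10 − 4 = 6

rB=6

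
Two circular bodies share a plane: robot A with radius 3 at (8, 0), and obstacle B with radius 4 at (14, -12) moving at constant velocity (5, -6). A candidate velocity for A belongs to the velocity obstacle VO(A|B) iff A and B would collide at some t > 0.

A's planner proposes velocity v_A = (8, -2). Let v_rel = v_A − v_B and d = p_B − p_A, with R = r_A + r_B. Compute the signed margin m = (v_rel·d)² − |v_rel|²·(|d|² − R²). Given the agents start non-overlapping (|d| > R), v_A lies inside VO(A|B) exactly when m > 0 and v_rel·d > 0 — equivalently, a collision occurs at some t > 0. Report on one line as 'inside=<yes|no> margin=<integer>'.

d = (6, -12),  |d|² = 180;  R = 3+4 = 7,  c = 180−7² = 131
v_rel = (3, 4),  |v_rel|² = 25;  v_rel·d = (3)·(6) + (4)·(-12) = -30
25·t² + 60·t + 131 = 0  ⇒  m = (-30)² − 25·131 = -2375
m = -2375 < 0,  v_rel·d = -30 < 0  ⇒  outside

inside=no margin=-2375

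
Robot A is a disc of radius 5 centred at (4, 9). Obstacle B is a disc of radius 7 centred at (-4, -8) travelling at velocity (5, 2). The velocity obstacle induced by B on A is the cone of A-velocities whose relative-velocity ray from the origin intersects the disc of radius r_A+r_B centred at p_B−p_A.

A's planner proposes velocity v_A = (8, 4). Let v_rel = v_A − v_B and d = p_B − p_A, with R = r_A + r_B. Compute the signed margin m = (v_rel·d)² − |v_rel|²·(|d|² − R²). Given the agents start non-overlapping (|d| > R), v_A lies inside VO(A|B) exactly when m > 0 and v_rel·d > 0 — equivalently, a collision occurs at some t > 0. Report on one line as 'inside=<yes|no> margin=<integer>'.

d = (-8, -17),  |d|² = 353;  R = 5+7 = 12,  c = 353−12² = 209
v_rel = (3, 2),  |v_rel|² = 13;  v_rel·d = (3)·(-8) + (2)·(-17) = -58
13·t² + 116·t + 209 = 0  ⇒  m = (-58)² − 13·209 = 647
m = 647 > 0,  v_rel·d = -58 < 0  ⇒  outside

inside=no margin=647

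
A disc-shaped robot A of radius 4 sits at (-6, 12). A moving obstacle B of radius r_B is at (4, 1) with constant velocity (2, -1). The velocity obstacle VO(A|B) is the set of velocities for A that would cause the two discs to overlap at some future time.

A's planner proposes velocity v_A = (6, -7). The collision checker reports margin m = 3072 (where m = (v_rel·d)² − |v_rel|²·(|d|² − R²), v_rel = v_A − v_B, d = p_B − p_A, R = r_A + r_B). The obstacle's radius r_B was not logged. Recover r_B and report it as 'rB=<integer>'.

m = 3072
d = (10, -11);  v_rel = (4, -6),  |v_rel|² = 52
v_rel×d = (4)·(-11) − (-6)·(10) = 16
since m = R²·52 − 16²:  R² = (256 + 3072) / 52 = 64
R = √64 = 8  ⇒  r_B = 8 − 4 = 4

rB=4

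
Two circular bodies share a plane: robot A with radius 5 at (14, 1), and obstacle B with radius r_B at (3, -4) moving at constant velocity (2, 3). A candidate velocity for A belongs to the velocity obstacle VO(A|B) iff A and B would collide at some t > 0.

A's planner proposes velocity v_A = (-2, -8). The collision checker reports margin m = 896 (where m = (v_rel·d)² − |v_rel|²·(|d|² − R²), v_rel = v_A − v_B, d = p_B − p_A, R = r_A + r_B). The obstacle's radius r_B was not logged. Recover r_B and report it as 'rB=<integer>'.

m = 896
d = (-11, -5);  v_rel = (-4, -11),  |v_rel|² = 137
v_rel×d = (-4)·(-5) − (-11)·(-11) = -101
since m = R²·137 − (-101)²:  R² = (10201 + 896) / 137 = 81
R = √81 = 9  ⇒  r_B = 9 − 5 = 4

rB=4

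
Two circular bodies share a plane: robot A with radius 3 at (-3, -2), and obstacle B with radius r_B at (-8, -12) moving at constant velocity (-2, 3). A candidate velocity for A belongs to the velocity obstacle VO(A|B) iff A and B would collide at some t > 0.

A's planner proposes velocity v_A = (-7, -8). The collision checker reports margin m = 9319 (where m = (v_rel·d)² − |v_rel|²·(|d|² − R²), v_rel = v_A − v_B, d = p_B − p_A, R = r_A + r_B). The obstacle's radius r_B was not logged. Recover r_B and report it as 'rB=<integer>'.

m = 9319
d = (-5, -10);  v_rel = (-5, -11),  |v_rel|² = 146
v_rel×d = (-5)·(-10) − (-11)·(-5) = -5
since m = R²·146 − (-5)²:  R² = (25 + 9319) / 146 = 64
R = √64 = 8  ⇒  r_B = 8 − 3 = 5

rB=5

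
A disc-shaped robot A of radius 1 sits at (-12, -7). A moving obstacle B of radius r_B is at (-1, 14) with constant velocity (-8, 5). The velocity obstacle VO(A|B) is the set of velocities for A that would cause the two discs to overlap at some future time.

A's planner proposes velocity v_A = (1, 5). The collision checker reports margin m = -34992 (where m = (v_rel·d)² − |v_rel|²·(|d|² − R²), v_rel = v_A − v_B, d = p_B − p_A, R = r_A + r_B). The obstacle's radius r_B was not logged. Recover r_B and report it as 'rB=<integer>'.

m = -34992
d = (11, 21);  v_rel = (9, 0),  |v_rel|² = 81
v_rel×d = (9)·(21) − (0)·(11) = 189
since m = R²·81 − 189²:  R² = (35721 + -34992) / 81 = 9
R = √9 = 3  ⇒  r_B = 3 − 1 = 2

rB=2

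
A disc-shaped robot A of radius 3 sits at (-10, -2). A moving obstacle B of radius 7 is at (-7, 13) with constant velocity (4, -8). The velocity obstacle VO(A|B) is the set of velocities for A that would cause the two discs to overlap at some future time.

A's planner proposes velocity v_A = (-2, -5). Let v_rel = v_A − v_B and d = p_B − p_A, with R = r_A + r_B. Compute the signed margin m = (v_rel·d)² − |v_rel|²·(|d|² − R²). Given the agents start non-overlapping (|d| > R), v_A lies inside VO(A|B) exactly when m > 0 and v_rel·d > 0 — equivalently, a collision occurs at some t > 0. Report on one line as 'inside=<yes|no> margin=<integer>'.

d = (3, 15),  |d|² = 234;  R = 3+7 = 10,  c = 234−10² = 134
v_rel = (-6, 3),  |v_rel|² = 45;  v_rel·d = (-6)·(3) + (3)·(15) = 27
45·t² − 54·t + 134 = 0  ⇒  m = 27² − 45·134 = -5301
m = -5301 < 0,  v_rel·d = 27 > 0  ⇒  outside

inside=no margin=-5301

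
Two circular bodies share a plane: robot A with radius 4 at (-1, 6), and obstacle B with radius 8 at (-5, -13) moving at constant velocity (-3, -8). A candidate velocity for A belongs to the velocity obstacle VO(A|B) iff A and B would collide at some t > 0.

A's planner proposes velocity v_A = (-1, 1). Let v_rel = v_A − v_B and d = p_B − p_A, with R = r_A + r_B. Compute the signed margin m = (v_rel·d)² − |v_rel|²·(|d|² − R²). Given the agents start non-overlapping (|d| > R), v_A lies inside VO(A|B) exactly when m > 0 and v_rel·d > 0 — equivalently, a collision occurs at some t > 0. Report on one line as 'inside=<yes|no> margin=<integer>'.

d = (-4, -19),  |d|² = 377;  R = 4+8 = 12,  c = 377−12² = 233
v_rel = (2, 9),  |v_rel|² = 85;  v_rel·d = (2)·(-4) + (9)·(-19) = -179
85·t² + 358·t + 233 = 0  ⇒  m = (-179)² − 85·233 = 12236
m = 12236 > 0,  v_rel·d = -179 < 0  ⇒  outside

inside=no margin=12236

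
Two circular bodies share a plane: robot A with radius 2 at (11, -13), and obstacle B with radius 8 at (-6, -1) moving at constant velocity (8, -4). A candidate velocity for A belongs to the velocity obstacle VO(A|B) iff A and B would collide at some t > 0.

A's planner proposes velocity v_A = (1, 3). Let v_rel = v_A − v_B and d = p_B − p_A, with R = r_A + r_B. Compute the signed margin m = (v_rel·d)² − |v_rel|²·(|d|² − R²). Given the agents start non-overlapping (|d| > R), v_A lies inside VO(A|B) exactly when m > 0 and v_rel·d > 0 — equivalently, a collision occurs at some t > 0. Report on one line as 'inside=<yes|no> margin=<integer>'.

d = (-17, 12),  |d|² = 433;  R = 2+8 = 10,  c = 433−10² = 333
v_rel = (-7, 7),  |v_rel|² = 98;  v_rel·d = (-7)·(-17) + (7)·(12) = 203
98·t² − 406·t + 333 = 0  ⇒  m = 203² − 98·333 = 8575
m = 8575 > 0,  v_rel·d = 203 > 0  ⇒  inside

inside=yes margin=8575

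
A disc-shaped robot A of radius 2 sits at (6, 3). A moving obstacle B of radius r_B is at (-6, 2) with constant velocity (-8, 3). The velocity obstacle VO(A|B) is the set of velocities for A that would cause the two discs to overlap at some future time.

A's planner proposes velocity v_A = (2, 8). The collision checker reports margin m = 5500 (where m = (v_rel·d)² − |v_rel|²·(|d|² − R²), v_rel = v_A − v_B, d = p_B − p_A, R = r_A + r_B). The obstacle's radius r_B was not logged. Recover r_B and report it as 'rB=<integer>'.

m = 5500
d = (-12, -1);  v_rel = (10, 5),  |v_rel|² = 125
v_rel×d = (10)·(-1) − (5)·(-12) = 50
since m = R²·125 − 50²:  R² = (2500 + 5500) / 125 = 64
R = √64 = 8  ⇒  r_B = 8 − 2 = 6

rB=6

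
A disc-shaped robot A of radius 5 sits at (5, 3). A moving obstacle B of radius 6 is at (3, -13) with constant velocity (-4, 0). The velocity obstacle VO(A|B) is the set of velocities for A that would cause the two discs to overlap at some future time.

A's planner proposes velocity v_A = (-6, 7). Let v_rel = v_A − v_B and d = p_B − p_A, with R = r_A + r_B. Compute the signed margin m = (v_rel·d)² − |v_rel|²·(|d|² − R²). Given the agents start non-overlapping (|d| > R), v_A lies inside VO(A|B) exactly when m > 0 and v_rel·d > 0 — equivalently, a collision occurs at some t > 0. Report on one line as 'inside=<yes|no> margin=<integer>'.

d = (-2, -16),  |d|² = 260;  R = 5+6 = 11,  c = 260−11² = 139
v_rel = (-2, 7),  |v_rel|² = 53;  v_rel·d = (-2)·(-2) + (7)·(-16) = -108
53·t² + 216·t + 139 = 0  ⇒  m = (-108)² − 53·139 = 4297
m = 4297 > 0,  v_rel·d = -108 < 0  ⇒  outside

inside=no margin=4297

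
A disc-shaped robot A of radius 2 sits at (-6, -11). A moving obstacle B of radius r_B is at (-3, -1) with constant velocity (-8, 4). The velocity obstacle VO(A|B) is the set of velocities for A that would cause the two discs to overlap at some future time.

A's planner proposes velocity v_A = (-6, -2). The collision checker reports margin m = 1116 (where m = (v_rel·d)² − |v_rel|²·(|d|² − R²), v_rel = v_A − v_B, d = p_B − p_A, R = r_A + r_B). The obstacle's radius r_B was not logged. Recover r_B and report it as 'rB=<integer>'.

m = 1116
d = (3, 10);  v_rel = (2, -6),  |v_rel|² = 40
v_rel×d = (2)·(10) − (-6)·(3) = 38
since m = R²·40 − 38²:  R² = (1444 + 1116) / 40 = 64
R = √64 = 8  ⇒  r_B = 8 − 2 = 6

rB=6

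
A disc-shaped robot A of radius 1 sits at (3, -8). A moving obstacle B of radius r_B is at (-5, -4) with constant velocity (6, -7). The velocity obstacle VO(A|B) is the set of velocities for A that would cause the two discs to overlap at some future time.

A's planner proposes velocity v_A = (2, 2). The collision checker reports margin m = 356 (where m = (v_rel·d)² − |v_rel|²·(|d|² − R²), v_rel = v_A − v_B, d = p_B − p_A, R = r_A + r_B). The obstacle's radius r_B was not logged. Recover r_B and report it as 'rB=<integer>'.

m = 356
d = (-8, 4);  v_rel = (-4, 9),  |v_rel|² = 97
v_rel×d = (-4)·(4) − (9)·(-8) = 56
since m = R²·97 − 56²:  R² = (3136 + 356) / 97 = 36
R = √36 = 6  ⇒  r_B = 6 − 1 = 5

rB=5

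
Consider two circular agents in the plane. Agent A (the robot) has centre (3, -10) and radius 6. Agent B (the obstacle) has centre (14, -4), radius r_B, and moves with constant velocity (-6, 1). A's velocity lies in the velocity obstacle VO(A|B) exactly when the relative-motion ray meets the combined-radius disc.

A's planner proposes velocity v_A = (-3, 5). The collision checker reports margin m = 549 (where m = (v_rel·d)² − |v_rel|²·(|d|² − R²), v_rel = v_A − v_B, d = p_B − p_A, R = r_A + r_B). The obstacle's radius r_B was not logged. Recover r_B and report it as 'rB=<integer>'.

m = 549
d = (11, 6);  v_rel = (3, 4),  |v_rel|² = 25
v_rel×d = (3)·(6) − (4)·(11) = -26
since m = R²·25 − (-26)²:  R² = (676 + 549) / 25 = 49
R = √49 = 7  ⇒  r_B = 7 − 6 = 1

rB=1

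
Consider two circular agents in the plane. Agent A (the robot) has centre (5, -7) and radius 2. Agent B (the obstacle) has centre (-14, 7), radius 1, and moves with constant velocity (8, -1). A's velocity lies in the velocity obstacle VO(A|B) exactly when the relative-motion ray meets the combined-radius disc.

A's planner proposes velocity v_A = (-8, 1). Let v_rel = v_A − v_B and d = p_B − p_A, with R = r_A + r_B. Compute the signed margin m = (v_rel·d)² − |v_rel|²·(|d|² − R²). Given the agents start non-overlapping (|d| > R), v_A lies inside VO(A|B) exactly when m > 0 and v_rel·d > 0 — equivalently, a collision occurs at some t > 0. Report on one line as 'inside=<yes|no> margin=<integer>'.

d = (-19, 14),  |d|² = 557;  R = 2+1 = 3,  c = 557−3² = 548
v_rel = (-16, 2),  |v_rel|² = 260;  v_rel·d = (-16)·(-19) + (2)·(14) = 332
260·t² − 664·t + 548 = 0  ⇒  m = 332² − 260·548 = -32256
m = -32256 < 0,  v_rel·d = 332 > 0  ⇒  outside

inside=no margin=-32256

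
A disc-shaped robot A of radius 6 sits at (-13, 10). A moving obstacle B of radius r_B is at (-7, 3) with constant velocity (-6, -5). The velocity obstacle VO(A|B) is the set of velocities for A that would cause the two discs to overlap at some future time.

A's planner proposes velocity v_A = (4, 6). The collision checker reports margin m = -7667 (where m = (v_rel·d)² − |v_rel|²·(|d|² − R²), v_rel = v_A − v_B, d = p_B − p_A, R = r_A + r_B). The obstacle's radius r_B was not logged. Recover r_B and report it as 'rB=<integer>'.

m = -7667
d = (6, -7);  v_rel = (10, 11),  |v_rel|² = 221
v_rel×d = (10)·(-7) − (11)·(6) = -136
since m = R²·221 − (-136)²:  R² = (18496 + -7667) / 221 = 49
R = √49 = 7  ⇒  r_B = 7 − 6 = 1

rB=1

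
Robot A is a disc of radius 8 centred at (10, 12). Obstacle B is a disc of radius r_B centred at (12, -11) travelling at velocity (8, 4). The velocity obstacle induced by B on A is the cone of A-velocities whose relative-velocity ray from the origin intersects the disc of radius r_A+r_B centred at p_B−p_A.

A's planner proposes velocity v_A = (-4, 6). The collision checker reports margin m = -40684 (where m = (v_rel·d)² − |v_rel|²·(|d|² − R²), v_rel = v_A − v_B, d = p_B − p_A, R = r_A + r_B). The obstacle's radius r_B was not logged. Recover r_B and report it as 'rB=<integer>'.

m = -40684
d = (2, -23);  v_rel = (-12, 2),  |v_rel|² = 148
v_rel×d = (-12)·(-23) − (2)·(2) = 272
since m = R²·148 − 272²:  R² = (73984 + -40684) / 148 = 225
R = √225 = 15  ⇒  r_B = 15 − 8 = 7

rB=7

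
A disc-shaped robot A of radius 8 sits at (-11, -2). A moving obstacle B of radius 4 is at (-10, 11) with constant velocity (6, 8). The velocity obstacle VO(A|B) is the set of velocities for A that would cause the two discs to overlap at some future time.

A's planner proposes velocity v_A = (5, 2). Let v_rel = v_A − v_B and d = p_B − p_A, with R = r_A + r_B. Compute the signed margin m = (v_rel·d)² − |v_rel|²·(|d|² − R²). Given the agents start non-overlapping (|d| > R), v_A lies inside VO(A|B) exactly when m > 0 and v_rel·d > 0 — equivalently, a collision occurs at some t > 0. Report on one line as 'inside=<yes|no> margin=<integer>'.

d = (1, 13),  |d|² = 170;  R = 8+4 = 12,  c = 170−12² = 26
v_rel = (-1, -6),  |v_rel|² = 37;  v_rel·d = (-1)·(1) + (-6)·(13) = -79
37·t² + 158·t + 26 = 0  ⇒  m = (-79)² − 37·26 = 5279
m = 5279 > 0,  v_rel·d = -79 < 0  ⇒  outside

inside=no margin=5279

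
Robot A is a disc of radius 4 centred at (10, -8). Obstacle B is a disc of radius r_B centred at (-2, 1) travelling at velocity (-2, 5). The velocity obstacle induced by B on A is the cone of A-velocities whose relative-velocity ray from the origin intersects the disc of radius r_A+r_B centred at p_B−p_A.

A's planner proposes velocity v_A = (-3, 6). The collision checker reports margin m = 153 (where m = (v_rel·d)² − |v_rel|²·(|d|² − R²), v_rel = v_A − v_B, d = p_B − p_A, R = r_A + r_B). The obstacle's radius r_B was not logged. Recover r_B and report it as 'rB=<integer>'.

m = 153
d = (-12, 9);  v_rel = (-1, 1),  |v_rel|² = 2
v_rel×d = (-1)·(9) − (1)·(-12) = 3
since m = R²·2 − 3²:  R² = (9 + 153) / 2 = 81
R = √81 = 9  ⇒  r_B = 9 − 4 = 5

rB=5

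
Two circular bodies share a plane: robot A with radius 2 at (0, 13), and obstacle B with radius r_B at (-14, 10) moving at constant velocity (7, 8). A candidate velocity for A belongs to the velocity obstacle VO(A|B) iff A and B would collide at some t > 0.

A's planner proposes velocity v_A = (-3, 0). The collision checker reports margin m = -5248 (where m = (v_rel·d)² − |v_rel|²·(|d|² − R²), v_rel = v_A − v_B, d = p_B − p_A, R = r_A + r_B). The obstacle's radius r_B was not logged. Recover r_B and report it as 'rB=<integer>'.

m = -5248
d = (-14, -3);  v_rel = (-10, -8),  |v_rel|² = 164
v_rel×d = (-10)·(-3) − (-8)·(-14) = -82
since m = R²·164 − (-82)²:  R² = (6724 + -5248) / 164 = 9
R = √9 = 3  ⇒  r_B = 3 − 2 = 1

rB=1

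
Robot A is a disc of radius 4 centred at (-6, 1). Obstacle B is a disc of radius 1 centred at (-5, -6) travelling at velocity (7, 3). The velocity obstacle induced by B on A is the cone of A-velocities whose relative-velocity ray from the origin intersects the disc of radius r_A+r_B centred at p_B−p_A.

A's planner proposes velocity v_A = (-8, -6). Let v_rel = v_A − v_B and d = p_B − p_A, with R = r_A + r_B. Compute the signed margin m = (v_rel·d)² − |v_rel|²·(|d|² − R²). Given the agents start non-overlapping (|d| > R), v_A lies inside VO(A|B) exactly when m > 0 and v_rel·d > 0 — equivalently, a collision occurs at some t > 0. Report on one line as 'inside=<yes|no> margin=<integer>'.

d = (1, -7),  |d|² = 50;  R = 4+1 = 5,  c = 50−5² = 25
v_rel = (-15, -9),  |v_rel|² = 306;  v_rel·d = (-15)·(1) + (-9)·(-7) = 48
306·t² − 96·t + 25 = 0  ⇒  m = 48² − 306·25 = -5346
m = -5346 < 0,  v_rel·d = 48 > 0  ⇒  outside

inside=no margin=-5346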